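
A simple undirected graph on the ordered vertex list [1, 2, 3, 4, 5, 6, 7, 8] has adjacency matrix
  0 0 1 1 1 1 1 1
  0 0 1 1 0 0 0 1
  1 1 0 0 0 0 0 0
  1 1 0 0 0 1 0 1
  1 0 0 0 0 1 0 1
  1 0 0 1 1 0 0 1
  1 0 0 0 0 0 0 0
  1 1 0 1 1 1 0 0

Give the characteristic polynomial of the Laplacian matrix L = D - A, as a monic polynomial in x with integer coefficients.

x^8 - 28x^7 + 320x^6 - 1920x^5 + 6468x^4 - 12086x^3 + 11434x^2 - 4168x

Reading degrees in the order [1, 2, 3, 4, 5, 6, 7, 8] gives [6, 3, 2, 4, 3, 4, 1, 5]; set D = diag(6, 3, 2, 4, 3, 4, 1, 5) and form L = D - A. L has integer entries, so p(x) = det(xI - L) has integer coefficients. Expanding the determinant yields x^8 - 28x^7 + 320x^6 - 1920x^5 + 6468x^4 - 12086x^3 + 11434x^2 - 4168x. The constant term is 0 because L is singular (the all-ones vector lies in its kernel). The eigenvalues sum to 28, which equals trace(L) = 2|E|.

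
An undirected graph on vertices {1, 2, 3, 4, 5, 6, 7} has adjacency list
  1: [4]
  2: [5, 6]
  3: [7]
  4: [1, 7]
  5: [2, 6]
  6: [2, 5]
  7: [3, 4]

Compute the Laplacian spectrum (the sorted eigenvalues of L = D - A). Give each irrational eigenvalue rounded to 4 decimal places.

Reading degrees in the order [1, 2, 3, 4, 5, 6, 7] gives [1, 2, 1, 2, 2, 2, 2]; set D = diag(1, 2, 1, 2, 2, 2, 2) and form L = D - A. Diagonalising L (or applying a numerical eigensolver to the 7x7 matrix) gives the spectrum above. The 2 zero eigenvalues correspond to the 2 connected components. The eigenvalues sum to 12, which equals trace(L) = 2|E|.

[0, 0, 0.5858, 2, 3, 3, 3.4142]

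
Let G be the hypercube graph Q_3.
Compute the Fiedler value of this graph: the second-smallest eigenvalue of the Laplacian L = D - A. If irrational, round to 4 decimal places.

2

The graph has 8 vertices and degree multiset [3, 3, 3, 3, 3, 3, 3, 3]; D is the diagonal matrix of degrees and L = D - A. The sorted Laplacian eigenvalues are [0, 2, 2, 2, 4, 4, 4, 6]; the algebraic connectivity is the second entry, 2. By the matrix-tree theorem the graph has (1/8) * product of the nonzero eigenvalues = 384 spanning trees.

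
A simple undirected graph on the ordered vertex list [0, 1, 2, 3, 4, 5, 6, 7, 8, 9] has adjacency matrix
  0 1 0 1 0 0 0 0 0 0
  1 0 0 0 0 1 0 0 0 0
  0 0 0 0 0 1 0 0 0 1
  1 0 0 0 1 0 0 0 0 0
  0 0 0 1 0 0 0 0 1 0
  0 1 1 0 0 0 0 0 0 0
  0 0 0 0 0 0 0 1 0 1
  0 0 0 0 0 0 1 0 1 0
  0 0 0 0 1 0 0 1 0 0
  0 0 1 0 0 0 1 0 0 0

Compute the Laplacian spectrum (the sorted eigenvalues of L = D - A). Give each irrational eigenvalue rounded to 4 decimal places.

Each diagonal entry of L is the vertex degree and each off-diagonal entry is -1 where an edge is present, 0 otherwise; in the order [0, 1, 2, 3, 4, 5, 6, 7, 8, 9] the diagonal is [2, 2, 2, 2, 2, 2, 2, 2, 2, 2]. L is symmetric positive semidefinite, so every eigenvalue is real and nonnegative. There is one zero in the spectrum, matching the 1 component. By the matrix-tree theorem the graph has (1/10) * product of the nonzero eigenvalues = 10 spanning trees.

[0, 0.3820, 0.3820, 1.3820, 1.3820, 2.6180, 2.6180, 3.6180, 3.6180, 4]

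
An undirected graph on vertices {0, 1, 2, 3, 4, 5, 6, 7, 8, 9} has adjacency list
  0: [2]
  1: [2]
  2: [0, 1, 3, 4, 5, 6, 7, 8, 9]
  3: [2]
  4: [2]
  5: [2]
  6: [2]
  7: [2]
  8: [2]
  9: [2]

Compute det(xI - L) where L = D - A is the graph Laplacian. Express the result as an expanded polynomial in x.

Reading degrees in the order [0, 1, 2, 3, 4, 5, 6, 7, 8, 9] gives [1, 1, 9, 1, 1, 1, 1, 1, 1, 1]; set D = diag(1, 1, 9, 1, 1, 1, 1, 1, 1, 1) and form L = D - A. The eigenvalues of L are [0, 1, 1, 1, 1, 1, 1, 1, 1, 10]; the characteristic polynomial is the product of (x - lambda_i), which multiplies out to x^10 - 18x^9 + 108x^8 - 336x^7 + 630x^6 - 756x^5 + 588x^4 - 288x^3 + 81x^2 - 10x. The coefficient of x^9 equals -trace(L) = -18, matching the sum of degrees. The eigenvalues sum to 18, which equals trace(L) = 2|E|. There is one zero in the spectrum, matching the 1 component.

x^10 - 18x^9 + 108x^8 - 336x^7 + 630x^6 - 756x^5 + 588x^4 - 288x^3 + 81x^2 - 10x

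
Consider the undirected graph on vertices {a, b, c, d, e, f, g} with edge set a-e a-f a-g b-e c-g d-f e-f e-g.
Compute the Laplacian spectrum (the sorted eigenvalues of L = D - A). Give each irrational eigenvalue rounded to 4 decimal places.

[0, 0.5858, 0.7639, 1.5858, 3.4142, 4.4142, 5.2361]

Each diagonal entry of L is the vertex degree and each off-diagonal entry is -1 where an edge is present, 0 otherwise; in the order [a, b, c, d, e, f, g] the diagonal is [3, 1, 1, 1, 4, 3, 3]. L is symmetric positive semidefinite, so every eigenvalue is real and nonnegative. The single zero eigenvalue shows the graph is connected. The eigenvalues sum to 16, which equals trace(L) = 2|E|.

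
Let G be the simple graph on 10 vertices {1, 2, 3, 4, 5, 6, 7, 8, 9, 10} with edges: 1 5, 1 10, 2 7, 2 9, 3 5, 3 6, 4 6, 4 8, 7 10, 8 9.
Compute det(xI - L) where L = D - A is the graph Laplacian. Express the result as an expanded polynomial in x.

Reading degrees in the order [1, 2, 3, 4, 5, 6, 7, 8, 9, 10] gives [2, 2, 2, 2, 2, 2, 2, 2, 2, 2]; set D = diag(2, 2, 2, 2, 2, 2, 2, 2, 2, 2) and form L = D - A. L has integer entries, so p(x) = det(xI - L) has integer coefficients. Expanding the determinant yields x^10 - 20x^9 + 170x^8 - 800x^7 + 2275x^6 - 4004x^5 + 4290x^4 - 2640x^3 + 825x^2 - 100x. The coefficient of x^9 equals -trace(L) = -20, matching the sum of degrees. There is one zero in the spectrum, matching the 1 component.

x^10 - 20x^9 + 170x^8 - 800x^7 + 2275x^6 - 4004x^5 + 4290x^4 - 2640x^3 + 825x^2 - 100x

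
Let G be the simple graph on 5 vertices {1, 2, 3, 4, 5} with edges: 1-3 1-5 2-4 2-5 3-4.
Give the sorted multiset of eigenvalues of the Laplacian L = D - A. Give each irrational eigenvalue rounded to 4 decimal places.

With the vertex order [1, 2, 3, 4, 5], the degrees are [2, 2, 2, 2, 2], giving D = diag(2, 2, 2, 2, 2) and L = D - A. The multiplicity of 0 as a Laplacian eigenvalue equals the number of connected components. By the matrix-tree theorem the graph has (1/5) * product of the nonzero eigenvalues = 5 spanning trees.

[0, 1.3820, 1.3820, 3.6180, 3.6180]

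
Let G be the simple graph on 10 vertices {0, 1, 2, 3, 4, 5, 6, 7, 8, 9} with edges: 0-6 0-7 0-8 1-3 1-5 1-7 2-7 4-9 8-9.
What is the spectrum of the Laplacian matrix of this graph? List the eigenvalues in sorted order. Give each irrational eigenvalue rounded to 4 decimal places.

Reading degrees in the order [0, 1, 2, 3, 4, 5, 6, 7, 8, 9] gives [3, 3, 1, 1, 1, 1, 1, 3, 2, 2]; set D = diag(3, 3, 1, 1, 1, 1, 1, 3, 2, 2) and form L = D - A. Since every row of L sums to 0, the all-ones vector is in the kernel and 0 is an eigenvalue. The single zero eigenvalue shows the graph is connected. By the matrix-tree theorem the graph has (1/10) * product of the nonzero eigenvalues = 1 spanning tree.

[0, 0.1614, 0.4439, 0.6905, 1, 1.4077, 2.4604, 3.0833, 3.9006, 4.8522]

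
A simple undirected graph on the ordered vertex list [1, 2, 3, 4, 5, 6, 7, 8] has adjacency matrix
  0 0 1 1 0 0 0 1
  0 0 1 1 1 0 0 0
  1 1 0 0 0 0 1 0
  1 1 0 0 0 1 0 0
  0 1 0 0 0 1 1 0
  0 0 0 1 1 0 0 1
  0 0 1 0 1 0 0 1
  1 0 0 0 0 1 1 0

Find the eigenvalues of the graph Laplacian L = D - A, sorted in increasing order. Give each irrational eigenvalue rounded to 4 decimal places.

[0, 2, 2, 2, 4, 4, 4, 6]

With the vertex order [1, 2, 3, 4, 5, 6, 7, 8], the degrees are [3, 3, 3, 3, 3, 3, 3, 3], giving D = diag(3, 3, 3, 3, 3, 3, 3, 3) and L = D - A. Diagonalising L (or applying a numerical eigensolver to the 8x8 matrix) gives the spectrum above. By the matrix-tree theorem the graph has (1/8) * product of the nonzero eigenvalues = 384 spanning trees.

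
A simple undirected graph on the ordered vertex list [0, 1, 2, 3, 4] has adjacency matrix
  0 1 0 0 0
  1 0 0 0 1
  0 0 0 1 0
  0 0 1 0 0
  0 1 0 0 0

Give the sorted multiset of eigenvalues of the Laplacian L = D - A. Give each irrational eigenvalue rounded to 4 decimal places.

[0, 0, 1, 2, 3]

Each diagonal entry of L is the vertex degree and each off-diagonal entry is -1 where an edge is present, 0 otherwise; in the order [0, 1, 2, 3, 4] the diagonal is [1, 2, 1, 1, 1]. The multiplicity of 0 as a Laplacian eigenvalue equals the number of connected components. The 2 zero eigenvalues correspond to the 2 connected components. There are 2 zeros in the spectrum, matching the 2 components.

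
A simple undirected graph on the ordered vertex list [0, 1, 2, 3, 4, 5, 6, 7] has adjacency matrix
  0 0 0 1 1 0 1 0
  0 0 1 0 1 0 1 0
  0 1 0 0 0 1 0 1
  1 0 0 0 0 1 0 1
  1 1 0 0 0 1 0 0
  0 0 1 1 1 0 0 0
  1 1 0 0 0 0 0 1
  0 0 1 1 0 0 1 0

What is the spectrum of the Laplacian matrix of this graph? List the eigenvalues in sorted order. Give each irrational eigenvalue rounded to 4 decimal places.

Reading degrees in the order [0, 1, 2, 3, 4, 5, 6, 7] gives [3, 3, 3, 3, 3, 3, 3, 3]; set D = diag(3, 3, 3, 3, 3, 3, 3, 3) and form L = D - A. Since every row of L sums to 0, the all-ones vector is in the kernel and 0 is an eigenvalue. The single zero eigenvalue shows the graph is connected. The largest eigenvalue, 6, is at most the vertex count 8. There is one zero in the spectrum, matching the 1 component.

[0, 2, 2, 2, 4, 4, 4, 6]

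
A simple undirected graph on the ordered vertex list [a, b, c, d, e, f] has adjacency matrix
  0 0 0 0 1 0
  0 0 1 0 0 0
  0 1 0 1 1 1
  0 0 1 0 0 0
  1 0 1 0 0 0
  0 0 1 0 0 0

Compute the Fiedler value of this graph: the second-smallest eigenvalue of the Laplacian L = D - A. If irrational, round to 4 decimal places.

With the vertex order [a, b, c, d, e, f], the degrees are [1, 1, 4, 1, 2, 1], giving D = diag(1, 1, 4, 1, 2, 1) and L = D - A. The sorted Laplacian eigenvalues are [0, 0.4859, 1, 1, 2.4280, 5.0861]; the algebraic connectivity is the second entry, 0.4859. By the matrix-tree theorem the graph has (1/6) * product of the nonzero eigenvalues = 1 spanning tree.

0.4859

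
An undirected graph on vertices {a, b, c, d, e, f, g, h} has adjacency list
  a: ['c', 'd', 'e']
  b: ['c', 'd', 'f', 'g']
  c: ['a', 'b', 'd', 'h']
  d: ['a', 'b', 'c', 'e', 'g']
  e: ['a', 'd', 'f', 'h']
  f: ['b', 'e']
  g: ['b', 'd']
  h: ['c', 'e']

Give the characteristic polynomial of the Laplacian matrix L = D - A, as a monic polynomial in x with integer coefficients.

x^8 - 26x^7 + 278x^6 - 1578x^5 + 5116x^4 - 9448x^3 + 9194x^2 - 3640x

With the vertex order [a, b, c, d, e, f, g, h], the degrees are [3, 4, 4, 5, 4, 2, 2, 2], giving D = diag(3, 4, 4, 5, 4, 2, 2, 2) and L = D - A. Computing det(xI - L) by cofactor expansion (or equivalently via sum-over-permutations) gives x^8 - 26x^7 + 278x^6 - 1578x^5 + 5116x^4 - 9448x^3 + 9194x^2 - 3640x. The coefficient of x^7 equals -trace(L) = -26, matching the sum of degrees.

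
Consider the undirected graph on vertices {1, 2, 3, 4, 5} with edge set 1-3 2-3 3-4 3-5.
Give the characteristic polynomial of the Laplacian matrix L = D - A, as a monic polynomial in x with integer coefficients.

Reading degrees in the order [1, 2, 3, 4, 5] gives [1, 1, 4, 1, 1]; set D = diag(1, 1, 4, 1, 1) and form L = D - A. L has integer entries, so p(x) = det(xI - L) has integer coefficients. Expanding the determinant yields x^5 - 8x^4 + 18x^3 - 16x^2 + 5x. The coefficient of x^4 equals -trace(L) = -8, matching the sum of degrees. The eigenvalues sum to 8, which equals trace(L) = 2|E|.

x^5 - 8x^4 + 18x^3 - 16x^2 + 5x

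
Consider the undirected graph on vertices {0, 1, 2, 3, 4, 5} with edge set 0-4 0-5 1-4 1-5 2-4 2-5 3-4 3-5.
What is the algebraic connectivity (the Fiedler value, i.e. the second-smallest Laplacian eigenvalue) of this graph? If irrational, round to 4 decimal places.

2

Reading degrees in the order [0, 1, 2, 3, 4, 5] gives [2, 2, 2, 2, 4, 4]; set D = diag(2, 2, 2, 2, 4, 4) and form L = D - A. The sorted Laplacian eigenvalues are [0, 2, 2, 2, 4, 6]; the algebraic connectivity is the second entry, 2. By the matrix-tree theorem the graph has (1/6) * product of the nonzero eigenvalues = 32 spanning trees. The largest eigenvalue, 6, is at most the vertex count 6.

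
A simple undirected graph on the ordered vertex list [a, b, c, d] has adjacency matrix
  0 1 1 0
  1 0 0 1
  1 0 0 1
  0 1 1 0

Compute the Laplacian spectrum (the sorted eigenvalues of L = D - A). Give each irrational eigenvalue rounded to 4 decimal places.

With the vertex order [a, b, c, d], the degrees are [2, 2, 2, 2], giving D = diag(2, 2, 2, 2) and L = D - A. Diagonalising L (or applying a numerical eigensolver to the 4x4 matrix) gives the spectrum above. The single zero eigenvalue shows the graph is connected. There is one zero in the spectrum, matching the 1 component.

[0, 2, 2, 4]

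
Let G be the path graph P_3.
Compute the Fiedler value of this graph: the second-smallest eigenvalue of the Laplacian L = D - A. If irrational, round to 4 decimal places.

The graph has 3 vertices and degree multiset [2, 1, 1]; D is the diagonal matrix of degrees and L = D - A. Computing the eigenvalues of L and sorting gives [0, 1, 3]. The Fiedler value lambda_2 = 1 is strictly positive, so the graph is connected. There is one zero in the spectrum, matching the 1 component.

1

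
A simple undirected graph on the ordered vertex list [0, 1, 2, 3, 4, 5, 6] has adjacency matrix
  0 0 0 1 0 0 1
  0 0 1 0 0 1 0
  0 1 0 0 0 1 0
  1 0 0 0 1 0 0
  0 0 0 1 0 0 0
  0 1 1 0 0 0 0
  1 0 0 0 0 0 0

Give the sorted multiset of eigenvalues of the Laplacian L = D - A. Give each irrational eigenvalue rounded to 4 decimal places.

[0, 0, 0.5858, 2, 3, 3, 3.4142]

With the vertex order [0, 1, 2, 3, 4, 5, 6], the degrees are [2, 2, 2, 2, 1, 2, 1], giving D = diag(2, 2, 2, 2, 1, 2, 1) and L = D - A. L is symmetric positive semidefinite, so every eigenvalue is real and nonnegative. The 2 zero eigenvalues correspond to the 2 connected components.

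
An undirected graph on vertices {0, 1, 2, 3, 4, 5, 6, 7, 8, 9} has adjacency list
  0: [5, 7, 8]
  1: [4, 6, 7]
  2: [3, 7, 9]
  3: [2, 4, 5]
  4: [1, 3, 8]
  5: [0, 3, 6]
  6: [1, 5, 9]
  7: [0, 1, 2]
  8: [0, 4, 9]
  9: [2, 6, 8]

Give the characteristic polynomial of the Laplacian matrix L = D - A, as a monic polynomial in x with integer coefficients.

x^10 - 30x^9 + 390x^8 - 2880x^7 + 13305x^6 - 39882x^5 + 77640x^4 - 94800x^3 + 66000x^2 - 20000x

Reading degrees in the order [0, 1, 2, 3, 4, 5, 6, 7, 8, 9] gives [3, 3, 3, 3, 3, 3, 3, 3, 3, 3]; set D = diag(3, 3, 3, 3, 3, 3, 3, 3, 3, 3) and form L = D - A. The eigenvalues of L are [0, 2, 2, 2, 2, 2, 5, 5, 5, 5]; the characteristic polynomial is the product of (x - lambda_i), which multiplies out to x^10 - 30x^9 + 390x^8 - 2880x^7 + 13305x^6 - 39882x^5 + 77640x^4 - 94800x^3 + 66000x^2 - 20000x. Since p(0) = det(-L) = 0, x divides p(x). There is one zero in the spectrum, matching the 1 component.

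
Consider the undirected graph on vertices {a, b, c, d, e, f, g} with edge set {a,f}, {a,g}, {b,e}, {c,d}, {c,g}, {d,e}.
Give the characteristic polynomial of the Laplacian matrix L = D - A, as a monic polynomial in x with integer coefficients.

x^7 - 12x^6 + 55x^5 - 120x^4 + 126x^3 - 56x^2 + 7x

Reading degrees in the order [a, b, c, d, e, f, g] gives [2, 1, 2, 2, 2, 1, 2]; set D = diag(2, 1, 2, 2, 2, 1, 2) and form L = D - A. L has integer entries, so p(x) = det(xI - L) has integer coefficients. Expanding the determinant yields x^7 - 12x^6 + 55x^5 - 120x^4 + 126x^3 - 56x^2 + 7x. Since p(0) = det(-L) = 0, x divides p(x). There is one zero in the spectrum, matching the 1 component. The largest eigenvalue, 3.8019, is at most the vertex count 7.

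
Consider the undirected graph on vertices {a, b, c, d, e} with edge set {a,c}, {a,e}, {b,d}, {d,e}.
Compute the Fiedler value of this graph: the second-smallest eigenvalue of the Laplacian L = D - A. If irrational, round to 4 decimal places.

With the vertex order [a, b, c, d, e], the degrees are [2, 1, 1, 2, 2], giving D = diag(2, 1, 1, 2, 2) and L = D - A. The sorted Laplacian eigenvalues are [0, 0.3820, 1.3820, 2.6180, 3.6180]; the algebraic connectivity is the second entry, 0.3820. By the matrix-tree theorem the graph has (1/5) * product of the nonzero eigenvalues = 1 spanning tree.

0.3820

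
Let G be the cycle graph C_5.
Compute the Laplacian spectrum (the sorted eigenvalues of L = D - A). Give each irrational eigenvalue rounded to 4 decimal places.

The graph has 5 vertices and degree multiset [2, 2, 2, 2, 2]; D is the diagonal matrix of degrees and L = D - A. Since every row of L sums to 0, the all-ones vector is in the kernel and 0 is an eigenvalue. The single zero eigenvalue shows the graph is connected.

[0, 1.3820, 1.3820, 3.6180, 3.6180]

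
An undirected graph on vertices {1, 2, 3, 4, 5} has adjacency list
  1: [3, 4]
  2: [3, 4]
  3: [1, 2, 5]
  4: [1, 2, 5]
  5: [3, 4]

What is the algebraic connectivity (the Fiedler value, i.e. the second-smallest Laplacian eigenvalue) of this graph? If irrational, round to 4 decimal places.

2

Reading degrees in the order [1, 2, 3, 4, 5] gives [2, 2, 3, 3, 2]; set D = diag(2, 2, 3, 3, 2) and form L = D - A. The smallest Laplacian eigenvalue is always 0. The next one, lambda_2 = 2, measures how hard the graph is to disconnect: larger values mean better connectivity.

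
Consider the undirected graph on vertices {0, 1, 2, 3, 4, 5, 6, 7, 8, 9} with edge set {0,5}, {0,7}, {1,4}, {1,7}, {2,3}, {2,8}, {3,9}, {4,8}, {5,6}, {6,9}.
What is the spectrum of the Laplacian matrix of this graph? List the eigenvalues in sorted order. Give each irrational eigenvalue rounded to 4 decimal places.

With the vertex order [0, 1, 2, 3, 4, 5, 6, 7, 8, 9], the degrees are [2, 2, 2, 2, 2, 2, 2, 2, 2, 2], giving D = diag(2, 2, 2, 2, 2, 2, 2, 2, 2, 2) and L = D - A. Diagonalising L (or applying a numerical eigensolver to the 10x10 matrix) gives the spectrum above. The single zero eigenvalue shows the graph is connected. There is one zero in the spectrum, matching the 1 component.

[0, 0.3820, 0.3820, 1.3820, 1.3820, 2.6180, 2.6180, 3.6180, 3.6180, 4]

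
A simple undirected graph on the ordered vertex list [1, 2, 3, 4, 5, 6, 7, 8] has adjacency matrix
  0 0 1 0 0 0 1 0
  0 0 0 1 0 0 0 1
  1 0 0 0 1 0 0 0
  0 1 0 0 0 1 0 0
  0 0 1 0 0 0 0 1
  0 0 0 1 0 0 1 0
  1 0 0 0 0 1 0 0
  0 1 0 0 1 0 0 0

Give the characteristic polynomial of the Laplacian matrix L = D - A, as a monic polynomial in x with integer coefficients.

Each diagonal entry of L is the vertex degree and each off-diagonal entry is -1 where an edge is present, 0 otherwise; in the order [1, 2, 3, 4, 5, 6, 7, 8] the diagonal is [2, 2, 2, 2, 2, 2, 2, 2]. Computing det(xI - L) by cofactor expansion (or equivalently via sum-over-permutations) gives x^8 - 16x^7 + 104x^6 - 352x^5 + 660x^4 - 672x^3 + 336x^2 - 64x. The coefficient of x^7 equals -trace(L) = -16, matching the sum of degrees. The largest eigenvalue, 4, is at most the vertex count 8.

x^8 - 16x^7 + 104x^6 - 352x^5 + 660x^4 - 672x^3 + 336x^2 - 64x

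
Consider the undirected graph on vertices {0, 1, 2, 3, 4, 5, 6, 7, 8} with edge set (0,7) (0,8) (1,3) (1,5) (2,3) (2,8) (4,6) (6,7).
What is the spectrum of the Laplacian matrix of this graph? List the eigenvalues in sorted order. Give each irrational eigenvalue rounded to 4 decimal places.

[0, 0.1206, 0.4679, 1, 1.6527, 2.3473, 3, 3.5321, 3.8794]

Reading degrees in the order [0, 1, 2, 3, 4, 5, 6, 7, 8] gives [2, 2, 2, 2, 1, 1, 2, 2, 2]; set D = diag(2, 2, 2, 2, 1, 1, 2, 2, 2) and form L = D - A. Diagonalising L (or applying a numerical eigensolver to the 9x9 matrix) gives the spectrum above. The largest eigenvalue, 3.8794, is at most the vertex count 9.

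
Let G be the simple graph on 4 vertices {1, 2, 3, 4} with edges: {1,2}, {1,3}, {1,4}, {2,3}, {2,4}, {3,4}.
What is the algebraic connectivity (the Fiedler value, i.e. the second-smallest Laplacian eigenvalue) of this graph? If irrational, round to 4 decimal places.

4

With the vertex order [1, 2, 3, 4], the degrees are [3, 3, 3, 3], giving D = diag(3, 3, 3, 3) and L = D - A. The sorted Laplacian eigenvalues are [0, 4, 4, 4]; the algebraic connectivity is the second entry, 4.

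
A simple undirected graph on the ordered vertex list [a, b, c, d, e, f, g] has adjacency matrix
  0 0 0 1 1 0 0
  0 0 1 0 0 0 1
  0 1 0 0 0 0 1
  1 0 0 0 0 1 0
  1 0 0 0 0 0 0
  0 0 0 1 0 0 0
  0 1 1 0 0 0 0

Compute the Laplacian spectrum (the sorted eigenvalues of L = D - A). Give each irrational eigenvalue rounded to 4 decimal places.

[0, 0, 0.5858, 2, 3, 3, 3.4142]

Reading degrees in the order [a, b, c, d, e, f, g] gives [2, 2, 2, 2, 1, 1, 2]; set D = diag(2, 2, 2, 2, 1, 1, 2) and form L = D - A. Diagonalising L (or applying a numerical eigensolver to the 7x7 matrix) gives the spectrum above. The 2 zero eigenvalues correspond to the 2 connected components.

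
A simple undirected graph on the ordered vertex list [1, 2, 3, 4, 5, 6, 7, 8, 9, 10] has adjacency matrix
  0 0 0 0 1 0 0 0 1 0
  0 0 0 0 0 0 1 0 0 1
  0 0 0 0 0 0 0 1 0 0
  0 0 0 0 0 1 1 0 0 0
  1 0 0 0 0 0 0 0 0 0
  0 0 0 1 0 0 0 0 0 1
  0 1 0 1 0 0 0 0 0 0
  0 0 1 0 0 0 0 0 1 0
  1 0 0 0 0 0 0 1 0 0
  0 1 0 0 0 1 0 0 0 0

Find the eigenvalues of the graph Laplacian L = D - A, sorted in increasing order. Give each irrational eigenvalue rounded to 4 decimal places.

[0, 0, 0.3820, 1.3820, 1.3820, 1.3820, 2.6180, 3.6180, 3.6180, 3.6180]

Reading degrees in the order [1, 2, 3, 4, 5, 6, 7, 8, 9, 10] gives [2, 2, 1, 2, 1, 2, 2, 2, 2, 2]; set D = diag(2, 2, 1, 2, 1, 2, 2, 2, 2, 2) and form L = D - A. L is symmetric positive semidefinite, so every eigenvalue is real and nonnegative. The 2 zero eigenvalues correspond to the 2 connected components. The eigenvalues sum to 18, which equals trace(L) = 2|E|. The largest eigenvalue, 3.6180, is at most the vertex count 10.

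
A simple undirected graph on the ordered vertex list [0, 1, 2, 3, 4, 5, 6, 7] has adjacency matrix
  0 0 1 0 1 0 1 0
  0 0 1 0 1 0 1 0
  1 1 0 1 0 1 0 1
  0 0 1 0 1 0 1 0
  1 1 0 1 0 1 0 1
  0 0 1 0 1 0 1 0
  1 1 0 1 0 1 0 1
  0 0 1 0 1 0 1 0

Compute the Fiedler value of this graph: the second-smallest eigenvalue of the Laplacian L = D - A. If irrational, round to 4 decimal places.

3

Reading degrees in the order [0, 1, 2, 3, 4, 5, 6, 7] gives [3, 3, 5, 3, 5, 3, 5, 3]; set D = diag(3, 3, 5, 3, 5, 3, 5, 3) and form L = D - A. The smallest Laplacian eigenvalue is always 0. The next one, lambda_2 = 3, measures how hard the graph is to disconnect: larger values mean better connectivity. The largest eigenvalue, 8, is at most the vertex count 8.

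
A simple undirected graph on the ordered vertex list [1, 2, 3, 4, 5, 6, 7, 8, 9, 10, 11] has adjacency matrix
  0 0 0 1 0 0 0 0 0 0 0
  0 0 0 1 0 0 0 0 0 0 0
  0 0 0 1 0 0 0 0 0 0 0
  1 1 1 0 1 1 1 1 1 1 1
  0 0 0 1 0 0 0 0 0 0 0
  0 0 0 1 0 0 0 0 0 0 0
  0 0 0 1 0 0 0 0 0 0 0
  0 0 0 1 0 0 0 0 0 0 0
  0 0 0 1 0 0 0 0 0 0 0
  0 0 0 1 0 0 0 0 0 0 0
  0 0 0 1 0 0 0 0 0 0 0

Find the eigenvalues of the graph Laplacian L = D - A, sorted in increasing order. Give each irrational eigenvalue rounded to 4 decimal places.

[0, 1, 1, 1, 1, 1, 1, 1, 1, 1, 11]

Each diagonal entry of L is the vertex degree and each off-diagonal entry is -1 where an edge is present, 0 otherwise; in the order [1, 2, 3, 4, 5, 6, 7, 8, 9, 10, 11] the diagonal is [1, 1, 1, 10, 1, 1, 1, 1, 1, 1, 1]. The multiplicity of 0 as a Laplacian eigenvalue equals the number of connected components. The single zero eigenvalue shows the graph is connected. There is one zero in the spectrum, matching the 1 component.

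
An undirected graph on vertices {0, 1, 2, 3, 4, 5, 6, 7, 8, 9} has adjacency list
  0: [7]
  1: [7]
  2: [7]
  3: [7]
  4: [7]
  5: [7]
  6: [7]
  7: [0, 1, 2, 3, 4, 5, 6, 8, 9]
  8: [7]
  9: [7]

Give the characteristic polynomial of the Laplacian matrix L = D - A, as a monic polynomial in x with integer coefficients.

Reading degrees in the order [0, 1, 2, 3, 4, 5, 6, 7, 8, 9] gives [1, 1, 1, 1, 1, 1, 1, 9, 1, 1]; set D = diag(1, 1, 1, 1, 1, 1, 1, 9, 1, 1) and form L = D - A. Computing det(xI - L) by cofactor expansion (or equivalently via sum-over-permutations) gives x^10 - 18x^9 + 108x^8 - 336x^7 + 630x^6 - 756x^5 + 588x^4 - 288x^3 + 81x^2 - 10x. The constant term is 0 because L is singular (the all-ones vector lies in its kernel). The largest eigenvalue, 10, is at most the vertex count 10.

x^10 - 18x^9 + 108x^8 - 336x^7 + 630x^6 - 756x^5 + 588x^4 - 288x^3 + 81x^2 - 10x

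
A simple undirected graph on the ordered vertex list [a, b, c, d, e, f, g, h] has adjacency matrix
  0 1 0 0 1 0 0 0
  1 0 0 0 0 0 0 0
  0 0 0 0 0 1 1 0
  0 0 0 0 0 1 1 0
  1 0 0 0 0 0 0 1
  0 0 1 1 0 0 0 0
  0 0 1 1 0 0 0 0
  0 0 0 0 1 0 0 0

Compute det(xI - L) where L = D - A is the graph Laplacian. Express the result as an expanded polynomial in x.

x^8 - 14x^7 + 78x^6 - 220x^5 + 328x^4 - 240x^3 + 64x^2

Each diagonal entry of L is the vertex degree and each off-diagonal entry is -1 where an edge is present, 0 otherwise; in the order [a, b, c, d, e, f, g, h] the diagonal is [2, 1, 2, 2, 2, 2, 2, 1]. L has integer entries, so p(x) = det(xI - L) has integer coefficients. Expanding the determinant yields x^8 - 14x^7 + 78x^6 - 220x^5 + 328x^4 - 240x^3 + 64x^2. Since p(0) = det(-L) = 0, x divides p(x). The eigenvalues sum to 14, which equals trace(L) = 2|E|.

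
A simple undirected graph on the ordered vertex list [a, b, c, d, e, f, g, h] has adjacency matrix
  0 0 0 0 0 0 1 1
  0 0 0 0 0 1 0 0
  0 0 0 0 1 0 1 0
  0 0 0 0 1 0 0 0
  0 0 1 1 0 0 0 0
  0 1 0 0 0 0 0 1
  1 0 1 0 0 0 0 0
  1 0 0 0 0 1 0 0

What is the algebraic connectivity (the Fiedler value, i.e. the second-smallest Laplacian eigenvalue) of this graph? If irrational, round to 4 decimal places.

0.1522

Each diagonal entry of L is the vertex degree and each off-diagonal entry is -1 where an edge is present, 0 otherwise; in the order [a, b, c, d, e, f, g, h] the diagonal is [2, 1, 2, 1, 2, 2, 2, 2]. The smallest Laplacian eigenvalue is always 0. The next one, lambda_2 = 0.1522, measures how hard the graph is to disconnect: larger values mean better connectivity. The eigenvalues sum to 14, which equals trace(L) = 2|E|.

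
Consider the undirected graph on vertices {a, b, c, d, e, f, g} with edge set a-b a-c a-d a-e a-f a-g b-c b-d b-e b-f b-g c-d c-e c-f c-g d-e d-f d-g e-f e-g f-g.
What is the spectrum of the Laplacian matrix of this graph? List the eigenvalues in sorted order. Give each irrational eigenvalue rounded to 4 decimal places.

Reading degrees in the order [a, b, c, d, e, f, g] gives [6, 6, 6, 6, 6, 6, 6]; set D = diag(6, 6, 6, 6, 6, 6, 6) and form L = D - A. Since every row of L sums to 0, the all-ones vector is in the kernel and 0 is an eigenvalue. The largest eigenvalue, 7, is at most the vertex count 7.

[0, 7, 7, 7, 7, 7, 7]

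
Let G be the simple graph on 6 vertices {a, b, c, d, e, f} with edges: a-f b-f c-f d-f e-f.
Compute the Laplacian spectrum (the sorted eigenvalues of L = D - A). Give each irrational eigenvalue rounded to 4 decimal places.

[0, 1, 1, 1, 1, 6]

Each diagonal entry of L is the vertex degree and each off-diagonal entry is -1 where an edge is present, 0 otherwise; in the order [a, b, c, d, e, f] the diagonal is [1, 1, 1, 1, 1, 5]. Since every row of L sums to 0, the all-ones vector is in the kernel and 0 is an eigenvalue. The single zero eigenvalue shows the graph is connected.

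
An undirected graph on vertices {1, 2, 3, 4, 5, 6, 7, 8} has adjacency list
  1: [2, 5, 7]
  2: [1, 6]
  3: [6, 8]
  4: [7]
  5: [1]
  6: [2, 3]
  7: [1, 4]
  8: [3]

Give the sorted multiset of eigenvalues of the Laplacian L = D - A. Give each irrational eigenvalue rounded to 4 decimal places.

[0, 0.1864, 0.5858, 1, 2, 2.4707, 3.4142, 4.3429]

With the vertex order [1, 2, 3, 4, 5, 6, 7, 8], the degrees are [3, 2, 2, 1, 1, 2, 2, 1], giving D = diag(3, 2, 2, 1, 1, 2, 2, 1) and L = D - A. L is symmetric positive semidefinite, so every eigenvalue is real and nonnegative. The single zero eigenvalue shows the graph is connected. By the matrix-tree theorem the graph has (1/8) * product of the nonzero eigenvalues = 1 spanning tree.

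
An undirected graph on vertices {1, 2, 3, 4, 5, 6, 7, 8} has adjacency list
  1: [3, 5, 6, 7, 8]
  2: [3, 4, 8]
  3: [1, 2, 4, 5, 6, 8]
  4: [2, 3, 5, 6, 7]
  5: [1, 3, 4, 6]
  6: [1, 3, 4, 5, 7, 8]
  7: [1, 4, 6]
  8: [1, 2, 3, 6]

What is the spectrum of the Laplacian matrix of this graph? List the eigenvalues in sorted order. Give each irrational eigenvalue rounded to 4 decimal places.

Reading degrees in the order [1, 2, 3, 4, 5, 6, 7, 8] gives [5, 3, 6, 5, 4, 6, 3, 4]; set D = diag(5, 3, 6, 5, 4, 6, 3, 4) and form L = D - A. Diagonalising L (or applying a numerical eigensolver to the 8x8 matrix) gives the spectrum above. The single zero eigenvalue shows the graph is connected. The eigenvalues sum to 36, which equals trace(L) = 2|E|.

[0, 2.4072, 3.3428, 3.8097, 5.6426, 6.3620, 7.1519, 7.2838]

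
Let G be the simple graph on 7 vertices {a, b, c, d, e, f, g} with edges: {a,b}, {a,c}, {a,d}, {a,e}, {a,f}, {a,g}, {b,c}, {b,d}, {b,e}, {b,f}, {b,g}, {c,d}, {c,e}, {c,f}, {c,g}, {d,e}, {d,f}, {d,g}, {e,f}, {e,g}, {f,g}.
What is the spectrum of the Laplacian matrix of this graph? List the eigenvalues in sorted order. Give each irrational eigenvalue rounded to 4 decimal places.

Each diagonal entry of L is the vertex degree and each off-diagonal entry is -1 where an edge is present, 0 otherwise; in the order [a, b, c, d, e, f, g] the diagonal is [6, 6, 6, 6, 6, 6, 6]. The multiplicity of 0 as a Laplacian eigenvalue equals the number of connected components. The single zero eigenvalue shows the graph is connected. By the matrix-tree theorem the graph has (1/7) * product of the nonzero eigenvalues = 16807 spanning trees. The eigenvalues sum to 42, which equals trace(L) = 2|E|.

[0, 7, 7, 7, 7, 7, 7]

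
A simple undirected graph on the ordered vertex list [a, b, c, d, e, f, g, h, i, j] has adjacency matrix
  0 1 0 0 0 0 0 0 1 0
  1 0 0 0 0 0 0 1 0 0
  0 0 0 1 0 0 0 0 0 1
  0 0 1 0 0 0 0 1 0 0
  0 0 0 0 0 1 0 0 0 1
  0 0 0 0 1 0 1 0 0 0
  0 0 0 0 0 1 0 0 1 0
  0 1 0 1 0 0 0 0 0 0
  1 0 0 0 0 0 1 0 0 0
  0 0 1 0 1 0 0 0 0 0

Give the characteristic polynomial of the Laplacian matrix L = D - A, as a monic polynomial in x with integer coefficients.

x^10 - 20x^9 + 170x^8 - 800x^7 + 2275x^6 - 4004x^5 + 4290x^4 - 2640x^3 + 825x^2 - 100x

Reading degrees in the order [a, b, c, d, e, f, g, h, i, j] gives [2, 2, 2, 2, 2, 2, 2, 2, 2, 2]; set D = diag(2, 2, 2, 2, 2, 2, 2, 2, 2, 2) and form L = D - A. Computing det(xI - L) by cofactor expansion (or equivalently via sum-over-permutations) gives x^10 - 20x^9 + 170x^8 - 800x^7 + 2275x^6 - 4004x^5 + 4290x^4 - 2640x^3 + 825x^2 - 100x. The coefficient of x^9 equals -trace(L) = -20, matching the sum of degrees.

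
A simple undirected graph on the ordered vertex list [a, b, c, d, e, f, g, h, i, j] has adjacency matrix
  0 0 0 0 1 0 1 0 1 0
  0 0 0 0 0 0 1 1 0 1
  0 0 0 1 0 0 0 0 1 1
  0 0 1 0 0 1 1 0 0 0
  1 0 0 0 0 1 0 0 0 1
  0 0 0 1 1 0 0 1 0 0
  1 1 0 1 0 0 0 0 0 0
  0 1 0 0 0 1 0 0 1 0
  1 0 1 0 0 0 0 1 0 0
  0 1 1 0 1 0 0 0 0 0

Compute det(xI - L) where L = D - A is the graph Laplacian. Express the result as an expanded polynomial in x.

x^10 - 30x^9 + 390x^8 - 2880x^7 + 13305x^6 - 39882x^5 + 77640x^4 - 94800x^3 + 66000x^2 - 20000x

Each diagonal entry of L is the vertex degree and each off-diagonal entry is -1 where an edge is present, 0 otherwise; in the order [a, b, c, d, e, f, g, h, i, j] the diagonal is [3, 3, 3, 3, 3, 3, 3, 3, 3, 3]. L has integer entries, so p(x) = det(xI - L) has integer coefficients. Expanding the determinant yields x^10 - 30x^9 + 390x^8 - 2880x^7 + 13305x^6 - 39882x^5 + 77640x^4 - 94800x^3 + 66000x^2 - 20000x. The coefficient of x^9 equals -trace(L) = -30, matching the sum of degrees. The largest eigenvalue, 5, is at most the vertex count 10. The eigenvalues sum to 30, which equals trace(L) = 2|E|.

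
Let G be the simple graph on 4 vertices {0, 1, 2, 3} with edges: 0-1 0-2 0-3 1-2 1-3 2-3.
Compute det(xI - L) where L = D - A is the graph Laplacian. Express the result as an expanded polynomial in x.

x^4 - 12x^3 + 48x^2 - 64x

With the vertex order [0, 1, 2, 3], the degrees are [3, 3, 3, 3], giving D = diag(3, 3, 3, 3) and L = D - A. Computing det(xI - L) by cofactor expansion (or equivalently via sum-over-permutations) gives x^4 - 12x^3 + 48x^2 - 64x. The coefficient of x^3 equals -trace(L) = -12, matching the sum of degrees. By the matrix-tree theorem the graph has (1/4) * product of the nonzero eigenvalues = 16 spanning trees. There is one zero in the spectrum, matching the 1 component.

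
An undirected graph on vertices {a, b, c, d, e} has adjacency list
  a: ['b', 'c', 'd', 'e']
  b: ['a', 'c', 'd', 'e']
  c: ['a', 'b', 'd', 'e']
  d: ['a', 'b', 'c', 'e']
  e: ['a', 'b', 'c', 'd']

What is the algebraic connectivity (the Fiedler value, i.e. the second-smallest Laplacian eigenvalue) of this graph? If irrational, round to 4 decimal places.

Reading degrees in the order [a, b, c, d, e] gives [4, 4, 4, 4, 4]; set D = diag(4, 4, 4, 4, 4) and form L = D - A. The sorted Laplacian eigenvalues are [0, 5, 5, 5, 5]; the algebraic connectivity is the second entry, 5. There is one zero in the spectrum, matching the 1 component. The eigenvalues sum to 20, which equals trace(L) = 2|E|.

5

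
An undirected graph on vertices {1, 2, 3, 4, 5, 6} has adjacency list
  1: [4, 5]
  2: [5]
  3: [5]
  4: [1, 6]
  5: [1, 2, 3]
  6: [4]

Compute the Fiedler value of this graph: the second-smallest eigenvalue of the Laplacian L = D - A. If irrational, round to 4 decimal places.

0.3249

Each diagonal entry of L is the vertex degree and each off-diagonal entry is -1 where an edge is present, 0 otherwise; in the order [1, 2, 3, 4, 5, 6] the diagonal is [2, 1, 1, 2, 3, 1]. Computing the eigenvalues of L and sorting gives [0, 0.3249, 1, 1.4608, 3, 4.2143]. The Fiedler value lambda_2 = 0.3249 is strictly positive, so the graph is connected. The eigenvalues sum to 10, which equals trace(L) = 2|E|.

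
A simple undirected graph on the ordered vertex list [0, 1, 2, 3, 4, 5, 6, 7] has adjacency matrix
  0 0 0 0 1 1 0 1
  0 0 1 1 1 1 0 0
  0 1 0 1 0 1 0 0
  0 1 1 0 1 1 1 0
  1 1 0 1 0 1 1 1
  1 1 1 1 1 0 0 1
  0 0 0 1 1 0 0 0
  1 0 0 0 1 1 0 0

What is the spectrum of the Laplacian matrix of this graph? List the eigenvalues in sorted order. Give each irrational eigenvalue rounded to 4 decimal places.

[0, 1.6921, 2, 4, 4.3020, 5.7774, 7, 7.2285]

With the vertex order [0, 1, 2, 3, 4, 5, 6, 7], the degrees are [3, 4, 3, 5, 6, 6, 2, 3], giving D = diag(3, 4, 3, 5, 6, 6, 2, 3) and L = D - A. L is symmetric positive semidefinite, so every eigenvalue is real and nonnegative. The single zero eigenvalue shows the graph is connected.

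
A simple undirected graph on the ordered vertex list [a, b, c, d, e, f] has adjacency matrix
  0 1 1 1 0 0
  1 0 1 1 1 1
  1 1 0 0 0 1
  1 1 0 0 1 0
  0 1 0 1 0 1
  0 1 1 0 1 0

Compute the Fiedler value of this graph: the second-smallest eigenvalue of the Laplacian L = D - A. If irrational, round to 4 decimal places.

Reading degrees in the order [a, b, c, d, e, f] gives [3, 5, 3, 3, 3, 3]; set D = diag(3, 5, 3, 3, 3, 3) and form L = D - A. The sorted Laplacian eigenvalues are [0, 2.3820, 2.3820, 4.6180, 4.6180, 6]; the algebraic connectivity is the second entry, 2.3820. There is one zero in the spectrum, matching the 1 component. By the matrix-tree theorem the graph has (1/6) * product of the nonzero eigenvalues = 121 spanning trees.

2.3820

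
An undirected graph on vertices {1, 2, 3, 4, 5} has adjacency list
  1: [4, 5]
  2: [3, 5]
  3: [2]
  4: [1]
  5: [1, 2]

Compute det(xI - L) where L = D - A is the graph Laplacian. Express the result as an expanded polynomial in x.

x^5 - 8x^4 + 21x^3 - 20x^2 + 5x

Reading degrees in the order [1, 2, 3, 4, 5] gives [2, 2, 1, 1, 2]; set D = diag(2, 2, 1, 1, 2) and form L = D - A. Computing det(xI - L) by cofactor expansion (or equivalently via sum-over-permutations) gives x^5 - 8x^4 + 21x^3 - 20x^2 + 5x. Since p(0) = det(-L) = 0, x divides p(x).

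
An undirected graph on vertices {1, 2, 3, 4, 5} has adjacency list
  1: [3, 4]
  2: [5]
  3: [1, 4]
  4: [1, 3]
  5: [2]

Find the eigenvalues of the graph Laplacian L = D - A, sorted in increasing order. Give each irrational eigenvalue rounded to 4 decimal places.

[0, 0, 2, 3, 3]

Reading degrees in the order [1, 2, 3, 4, 5] gives [2, 1, 2, 2, 1]; set D = diag(2, 1, 2, 2, 1) and form L = D - A. Diagonalising L (or applying a numerical eigensolver to the 5x5 matrix) gives the spectrum above. The 2 zero eigenvalues correspond to the 2 connected components. The largest eigenvalue, 3, is at most the vertex count 5. There are 2 zeros in the spectrum, matching the 2 components.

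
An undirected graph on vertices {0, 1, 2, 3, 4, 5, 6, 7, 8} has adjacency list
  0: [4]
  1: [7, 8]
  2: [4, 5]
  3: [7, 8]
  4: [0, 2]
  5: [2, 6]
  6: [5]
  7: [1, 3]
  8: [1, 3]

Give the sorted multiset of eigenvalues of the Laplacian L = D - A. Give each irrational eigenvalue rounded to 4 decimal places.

Each diagonal entry of L is the vertex degree and each off-diagonal entry is -1 where an edge is present, 0 otherwise; in the order [0, 1, 2, 3, 4, 5, 6, 7, 8] the diagonal is [1, 2, 2, 2, 2, 2, 1, 2, 2]. Since every row of L sums to 0, the all-ones vector is in the kernel and 0 is an eigenvalue. The 2 zero eigenvalues correspond to the 2 connected components. The largest eigenvalue, 4, is at most the vertex count 9. There are 2 zeros in the spectrum, matching the 2 components.

[0, 0, 0.3820, 1.3820, 2, 2, 2.6180, 3.6180, 4]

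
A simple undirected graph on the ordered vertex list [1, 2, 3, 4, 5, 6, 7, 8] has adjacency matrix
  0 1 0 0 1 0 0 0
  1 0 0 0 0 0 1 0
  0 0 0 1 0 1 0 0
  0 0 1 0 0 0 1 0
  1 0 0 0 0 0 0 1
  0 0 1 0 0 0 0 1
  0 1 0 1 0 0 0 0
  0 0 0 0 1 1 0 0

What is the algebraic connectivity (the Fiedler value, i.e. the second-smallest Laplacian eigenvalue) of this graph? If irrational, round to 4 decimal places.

0.5858

With the vertex order [1, 2, 3, 4, 5, 6, 7, 8], the degrees are [2, 2, 2, 2, 2, 2, 2, 2], giving D = diag(2, 2, 2, 2, 2, 2, 2, 2) and L = D - A. The smallest Laplacian eigenvalue is always 0. The next one, lambda_2 = 0.5858, measures how hard the graph is to disconnect: larger values mean better connectivity. By the matrix-tree theorem the graph has (1/8) * product of the nonzero eigenvalues = 8 spanning trees. The eigenvalues sum to 16, which equals trace(L) = 2|E|.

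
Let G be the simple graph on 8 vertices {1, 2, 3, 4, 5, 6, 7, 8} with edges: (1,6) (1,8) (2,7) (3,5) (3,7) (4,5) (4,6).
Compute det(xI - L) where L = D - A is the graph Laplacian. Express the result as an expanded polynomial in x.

With the vertex order [1, 2, 3, 4, 5, 6, 7, 8], the degrees are [2, 1, 2, 2, 2, 2, 2, 1], giving D = diag(2, 1, 2, 2, 2, 2, 2, 1) and L = D - A. Computing det(xI - L) by cofactor expansion (or equivalently via sum-over-permutations) gives x^8 - 14x^7 + 78x^6 - 220x^5 + 330x^4 - 252x^3 + 84x^2 - 8x. The coefficient of x^7 equals -trace(L) = -14, matching the sum of degrees. There is one zero in the spectrum, matching the 1 component.

x^8 - 14x^7 + 78x^6 - 220x^5 + 330x^4 - 252x^3 + 84x^2 - 8x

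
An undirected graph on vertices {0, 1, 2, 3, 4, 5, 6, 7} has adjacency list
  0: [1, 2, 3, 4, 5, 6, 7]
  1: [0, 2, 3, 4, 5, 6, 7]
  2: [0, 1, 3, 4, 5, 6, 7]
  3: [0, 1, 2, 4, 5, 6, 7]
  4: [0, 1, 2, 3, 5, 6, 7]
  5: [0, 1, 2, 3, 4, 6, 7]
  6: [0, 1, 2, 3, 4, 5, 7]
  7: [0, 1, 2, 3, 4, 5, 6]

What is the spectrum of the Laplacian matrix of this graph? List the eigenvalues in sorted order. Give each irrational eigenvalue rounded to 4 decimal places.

[0, 8, 8, 8, 8, 8, 8, 8]

With the vertex order [0, 1, 2, 3, 4, 5, 6, 7], the degrees are [7, 7, 7, 7, 7, 7, 7, 7], giving D = diag(7, 7, 7, 7, 7, 7, 7, 7) and L = D - A. Diagonalising L (or applying a numerical eigensolver to the 8x8 matrix) gives the spectrum above.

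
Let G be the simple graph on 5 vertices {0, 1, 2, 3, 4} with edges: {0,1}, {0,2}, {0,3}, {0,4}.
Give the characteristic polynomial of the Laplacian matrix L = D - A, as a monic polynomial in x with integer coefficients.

x^5 - 8x^4 + 18x^3 - 16x^2 + 5x

Reading degrees in the order [0, 1, 2, 3, 4] gives [4, 1, 1, 1, 1]; set D = diag(4, 1, 1, 1, 1) and form L = D - A. The eigenvalues of L are [0, 1, 1, 1, 5]; the characteristic polynomial is the product of (x - lambda_i), which multiplies out to x^5 - 8x^4 + 18x^3 - 16x^2 + 5x. Since p(0) = det(-L) = 0, x divides p(x). The eigenvalues sum to 8, which equals trace(L) = 2|E|.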